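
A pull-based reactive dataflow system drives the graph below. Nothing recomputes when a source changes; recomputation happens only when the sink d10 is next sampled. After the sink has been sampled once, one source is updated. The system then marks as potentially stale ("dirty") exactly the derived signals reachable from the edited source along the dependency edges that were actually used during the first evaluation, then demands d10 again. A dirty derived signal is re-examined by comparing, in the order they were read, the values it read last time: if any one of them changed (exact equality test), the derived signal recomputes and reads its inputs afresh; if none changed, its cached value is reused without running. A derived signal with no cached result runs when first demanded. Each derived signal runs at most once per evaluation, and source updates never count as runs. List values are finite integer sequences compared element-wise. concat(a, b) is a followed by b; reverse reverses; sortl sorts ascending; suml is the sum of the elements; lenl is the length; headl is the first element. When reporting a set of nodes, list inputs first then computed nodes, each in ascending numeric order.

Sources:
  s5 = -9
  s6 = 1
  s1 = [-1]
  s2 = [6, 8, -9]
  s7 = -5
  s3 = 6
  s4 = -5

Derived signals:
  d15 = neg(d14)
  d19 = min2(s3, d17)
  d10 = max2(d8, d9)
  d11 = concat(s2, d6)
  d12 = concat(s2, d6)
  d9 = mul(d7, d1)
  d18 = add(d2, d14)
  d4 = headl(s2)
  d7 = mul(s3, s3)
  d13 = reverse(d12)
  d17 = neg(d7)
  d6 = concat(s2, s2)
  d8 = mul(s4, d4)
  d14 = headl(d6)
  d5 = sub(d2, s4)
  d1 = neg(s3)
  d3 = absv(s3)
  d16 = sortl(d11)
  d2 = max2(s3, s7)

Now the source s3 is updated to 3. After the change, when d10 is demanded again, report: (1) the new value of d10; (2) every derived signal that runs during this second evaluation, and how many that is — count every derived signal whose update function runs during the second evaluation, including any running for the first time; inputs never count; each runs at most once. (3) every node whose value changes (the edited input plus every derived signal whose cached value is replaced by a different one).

New value of d10: -27.
Derived signals that run: d1, d7, d9, d10 — 4 in total.
Values that change: s3, d1, d7, d9, d10.

First evaluation (everything demanded from the output):
  d1 = neg(6) = -6
  d4 = headl([6, 8, -9]) = 6
  d7 = mul(6, 6) = 36
  d8 = mul(-5, 6) = -30
  d9 = mul(36, -6) = -216
  d10 = max2(-30, -216) = -30

Propagation after the edit:
  d1: runs — s3 6->3; result -3.
  d7: runs — s3 6->3; s3 6->3; result 9.
  d9: runs — d7 36->9; d1 -6->-3; result -27.
  d10: runs — d9 -216->-27; result -27.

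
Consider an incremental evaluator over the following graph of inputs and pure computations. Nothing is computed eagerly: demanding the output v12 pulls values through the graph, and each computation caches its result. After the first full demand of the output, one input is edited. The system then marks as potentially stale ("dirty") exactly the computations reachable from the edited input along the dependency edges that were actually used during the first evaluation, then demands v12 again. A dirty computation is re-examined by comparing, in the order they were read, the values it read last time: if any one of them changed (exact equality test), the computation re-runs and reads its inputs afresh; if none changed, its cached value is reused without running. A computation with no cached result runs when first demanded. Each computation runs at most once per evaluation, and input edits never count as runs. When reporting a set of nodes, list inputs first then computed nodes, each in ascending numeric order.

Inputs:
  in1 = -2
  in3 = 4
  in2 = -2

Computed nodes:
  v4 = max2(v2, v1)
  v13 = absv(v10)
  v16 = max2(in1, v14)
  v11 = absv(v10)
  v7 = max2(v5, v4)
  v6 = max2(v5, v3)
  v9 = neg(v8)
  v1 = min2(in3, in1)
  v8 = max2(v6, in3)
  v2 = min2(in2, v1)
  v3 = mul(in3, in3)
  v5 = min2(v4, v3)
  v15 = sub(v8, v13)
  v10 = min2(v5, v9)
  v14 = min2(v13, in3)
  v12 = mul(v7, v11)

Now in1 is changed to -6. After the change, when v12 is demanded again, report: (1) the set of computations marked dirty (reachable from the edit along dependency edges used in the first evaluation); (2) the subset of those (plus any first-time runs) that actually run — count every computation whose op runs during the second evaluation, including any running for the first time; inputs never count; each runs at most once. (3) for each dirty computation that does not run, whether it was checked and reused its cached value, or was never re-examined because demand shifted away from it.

Initial pass — values computed on the first demand:
  v1 = min2(4, -2) = -2
  v2 = min2(-2, -2) = -2
  v3 = mul(4, 4) = 16
  v4 = max2(-2, -2) = -2
  v5 = min2(-2, 16) = -2
  v6 = max2(-2, 16) = 16
  v7 = max2(-2, -2) = -2
  v8 = max2(16, 4) = 16
  v9 = neg(16) = -16
  v10 = min2(-2, -16) = -16
  v11 = absv(-16) = 16
  v12 = mul(-2, 16) = -32

Second demand — change propagation:
  v1: re-runs because in1 -2->-6; new result -6.
  v2: re-runs because v1 -2->-6; new result -6.
  v4: re-runs because v2 -2->-6; v1 -2->-6; new result -6.
  v5: re-runs because v4 -2->-6; new result -6.
  v6: re-runs because v5 -2->-6; new result 16 (unchanged).
  v7: re-runs because v5 -2->-6; v4 -2->-6; new result -6.
  v8: re-examined; everything it read last time is the same (v6 unchanged, in3 unchanged) — cache 16 kept, no run.
  v9: re-examined; everything it read last time is the same (v8 unchanged) — cache -16 kept, no run.
  v10: re-runs because v5 -2->-6; new result -16 (unchanged).
  v11: re-examined; everything it read last time is the same (v10 unchanged) — cache 16 kept, no run.
  v12: re-runs because v7 -2->-6; new result -96.

The important point: at v8 every value read last time is unchanged, so the dirty flag clears without a run.

Dirty set: v1, v2, v4, v5, v6, v7, v8, v9, v10, v11, v12.
Run set: v1, v2, v4, v5, v6, v7, v10, v12 (8 run).
Re-examined without running (cache reused): v8, v9, v11.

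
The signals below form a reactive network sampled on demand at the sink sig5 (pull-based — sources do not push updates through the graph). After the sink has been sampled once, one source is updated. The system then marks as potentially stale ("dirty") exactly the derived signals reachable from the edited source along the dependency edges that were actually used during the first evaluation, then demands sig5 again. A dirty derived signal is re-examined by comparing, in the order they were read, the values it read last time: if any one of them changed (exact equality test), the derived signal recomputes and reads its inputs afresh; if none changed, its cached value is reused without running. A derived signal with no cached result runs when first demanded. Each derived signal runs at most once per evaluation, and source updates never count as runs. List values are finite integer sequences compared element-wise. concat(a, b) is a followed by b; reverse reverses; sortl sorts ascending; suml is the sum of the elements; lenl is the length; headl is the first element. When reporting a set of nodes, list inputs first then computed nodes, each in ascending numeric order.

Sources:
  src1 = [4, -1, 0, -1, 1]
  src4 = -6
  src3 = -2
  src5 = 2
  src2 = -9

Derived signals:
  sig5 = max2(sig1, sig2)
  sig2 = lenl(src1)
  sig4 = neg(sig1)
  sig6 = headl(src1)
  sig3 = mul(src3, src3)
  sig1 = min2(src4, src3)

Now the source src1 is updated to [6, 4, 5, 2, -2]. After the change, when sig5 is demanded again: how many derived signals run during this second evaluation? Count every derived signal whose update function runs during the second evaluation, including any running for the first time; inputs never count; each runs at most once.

Initial pass — values computed on the first demand:
  sig1 = min2(-6, -2) = -6
  sig2 = lenl([4, -1, 0, -1, 1]) = 5
  sig5 = max2(-6, 5) = 5

Second demand — change propagation:
  sig2: re-runs because src1 [4, -1, 0, -1, 1]->[6, 4, 5, 2, -2]; new result 5 (unchanged).
  sig5: re-examined; everything it read last time is the same (sig1 unchanged, sig2 unchanged) — cache 5 kept, no run.

The important point: sig2 recomputes to an identical value, and the output ends up unchanged.

Run set: sig2 (1 run).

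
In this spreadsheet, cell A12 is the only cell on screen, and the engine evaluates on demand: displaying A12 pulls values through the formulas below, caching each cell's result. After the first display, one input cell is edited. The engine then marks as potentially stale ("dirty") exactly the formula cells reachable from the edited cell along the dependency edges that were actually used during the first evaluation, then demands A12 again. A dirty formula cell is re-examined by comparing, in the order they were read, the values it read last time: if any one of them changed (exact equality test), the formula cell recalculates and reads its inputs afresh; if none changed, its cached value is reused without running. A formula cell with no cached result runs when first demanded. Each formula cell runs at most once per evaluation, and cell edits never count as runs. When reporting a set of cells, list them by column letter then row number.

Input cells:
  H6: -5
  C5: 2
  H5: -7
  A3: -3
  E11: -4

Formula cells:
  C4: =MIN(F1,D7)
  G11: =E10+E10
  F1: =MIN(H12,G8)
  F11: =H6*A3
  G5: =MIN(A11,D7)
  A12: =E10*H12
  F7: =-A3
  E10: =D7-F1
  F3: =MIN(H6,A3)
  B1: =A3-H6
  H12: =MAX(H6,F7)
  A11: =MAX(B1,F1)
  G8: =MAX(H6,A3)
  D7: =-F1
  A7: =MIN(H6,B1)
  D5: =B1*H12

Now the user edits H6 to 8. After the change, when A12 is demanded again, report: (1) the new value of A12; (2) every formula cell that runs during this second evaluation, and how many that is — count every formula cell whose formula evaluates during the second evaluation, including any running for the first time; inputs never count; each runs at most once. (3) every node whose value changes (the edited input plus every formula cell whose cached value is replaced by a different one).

Initial pass — values computed on the first demand:
  F7 = -(-3) = 3
  G8 = MAX(-5, -3) = -3
  H12 = MAX(-5, 3) = 3
  F1 = MIN(3, -3) = -3
  D7 = -(-3) = 3
  E10 = 3 - -3 = 6
  A12 = 6 * 3 = 18

Second demand — change propagation:
  G8: re-runs because H6 -5->8; new result 8.
  H12: re-runs because H6 -5->8; new result 8.
  F1: re-runs because H12 3->8; G8 -3->8; new result 8.
  D7: re-runs because F1 -3->8; new result -8.
  E10: re-runs because D7 3->-8; F1 -3->8; new result -16.
  A12: re-runs because E10 6->-16; H12 3->8; new result -128.

A12 now evaluates to -128.
Run set: A12, D7, E10, F1, G8, H12 (6 run).
Changed values: A12, D7, E10, F1, G8, H6, H12.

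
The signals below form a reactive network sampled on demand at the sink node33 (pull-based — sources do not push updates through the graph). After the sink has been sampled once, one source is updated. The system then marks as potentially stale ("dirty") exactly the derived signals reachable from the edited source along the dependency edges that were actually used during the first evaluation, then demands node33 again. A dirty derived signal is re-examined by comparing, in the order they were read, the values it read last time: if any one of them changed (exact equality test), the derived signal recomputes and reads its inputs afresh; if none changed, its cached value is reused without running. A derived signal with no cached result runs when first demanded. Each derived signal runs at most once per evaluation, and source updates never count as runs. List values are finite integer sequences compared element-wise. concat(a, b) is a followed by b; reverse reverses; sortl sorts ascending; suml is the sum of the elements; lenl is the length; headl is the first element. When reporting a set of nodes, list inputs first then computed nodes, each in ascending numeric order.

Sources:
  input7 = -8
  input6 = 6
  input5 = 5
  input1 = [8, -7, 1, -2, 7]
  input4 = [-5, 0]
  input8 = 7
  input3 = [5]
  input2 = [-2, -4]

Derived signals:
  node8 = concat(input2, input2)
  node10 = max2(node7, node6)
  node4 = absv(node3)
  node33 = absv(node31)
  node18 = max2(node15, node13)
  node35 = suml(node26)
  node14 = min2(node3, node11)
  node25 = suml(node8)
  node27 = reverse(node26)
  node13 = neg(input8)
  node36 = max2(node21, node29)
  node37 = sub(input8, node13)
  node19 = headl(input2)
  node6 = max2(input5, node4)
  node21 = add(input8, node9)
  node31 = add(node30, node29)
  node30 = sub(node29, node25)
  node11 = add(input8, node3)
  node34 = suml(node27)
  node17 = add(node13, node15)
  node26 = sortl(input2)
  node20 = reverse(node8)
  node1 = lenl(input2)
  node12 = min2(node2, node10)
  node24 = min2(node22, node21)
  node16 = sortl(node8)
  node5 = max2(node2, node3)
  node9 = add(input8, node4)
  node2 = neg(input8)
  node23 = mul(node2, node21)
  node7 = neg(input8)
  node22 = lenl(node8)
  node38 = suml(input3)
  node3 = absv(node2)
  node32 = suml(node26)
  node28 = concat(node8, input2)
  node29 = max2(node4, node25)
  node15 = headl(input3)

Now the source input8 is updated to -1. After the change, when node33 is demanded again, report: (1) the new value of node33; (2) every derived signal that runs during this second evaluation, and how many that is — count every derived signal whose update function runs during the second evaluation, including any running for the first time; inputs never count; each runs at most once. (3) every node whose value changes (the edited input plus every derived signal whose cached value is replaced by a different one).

Initial pass — values computed on the first demand:
  node2 = neg(7) = -7
  node3 = absv(-7) = 7
  node4 = absv(7) = 7
  node8 = concat([-2, -4], [-2, -4]) = [-2, -4, -2, -4]
  node25 = suml([-2, -4, -2, -4]) = -12
  node29 = max2(7, -12) = 7
  node30 = sub(7, -12) = 19
  node31 = add(19, 7) = 26
  node33 = absv(26) = 26

Second demand — change propagation:
  node2: re-runs because input8 7->-1; new result 1.
  node3: re-runs because node2 -7->1; new result 1.
  node4: re-runs because node3 7->1; new result 1.
  node29: re-runs because node4 7->1; new result 1.
  node30: re-runs because node29 7->1; new result 13.
  node31: re-runs because node30 19->13; node29 7->1; new result 14.
  node33: re-runs because node31 26->14; new result 14.

node33 now evaluates to 14.
Run set: node2, node3, node4, node29, node30, node31, node33 (7 run).
Changed values: input8, node2, node3, node4, node29, node30, node31, node33.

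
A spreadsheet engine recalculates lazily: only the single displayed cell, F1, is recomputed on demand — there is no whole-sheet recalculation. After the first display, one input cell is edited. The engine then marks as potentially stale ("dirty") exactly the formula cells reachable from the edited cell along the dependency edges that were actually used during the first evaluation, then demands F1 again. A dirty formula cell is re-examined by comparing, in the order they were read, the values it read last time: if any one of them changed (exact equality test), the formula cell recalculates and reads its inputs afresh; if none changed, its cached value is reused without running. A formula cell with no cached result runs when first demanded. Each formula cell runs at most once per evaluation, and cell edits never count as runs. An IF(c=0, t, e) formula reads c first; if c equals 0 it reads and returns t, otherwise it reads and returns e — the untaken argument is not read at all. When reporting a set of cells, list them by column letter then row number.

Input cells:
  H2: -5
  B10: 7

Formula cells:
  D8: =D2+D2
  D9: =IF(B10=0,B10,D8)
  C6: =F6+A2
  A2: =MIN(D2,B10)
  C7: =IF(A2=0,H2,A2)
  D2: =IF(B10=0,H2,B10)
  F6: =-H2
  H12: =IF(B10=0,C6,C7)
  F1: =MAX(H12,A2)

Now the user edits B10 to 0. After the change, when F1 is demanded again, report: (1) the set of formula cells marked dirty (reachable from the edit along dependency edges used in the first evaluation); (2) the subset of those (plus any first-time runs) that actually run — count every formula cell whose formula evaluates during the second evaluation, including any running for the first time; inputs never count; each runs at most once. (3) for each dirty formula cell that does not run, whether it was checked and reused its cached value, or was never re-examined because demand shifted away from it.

Marked dirty: A2, C7, D2, F1, H12.
Formula cells that run: A2, C6, D2, F1, F6, H12 — 6 in total.
Never re-examined (demand shifted away): C7.
Key observation: a condition flipped, so demand moved to the other branch — C7 is never re-examined.

First evaluation (everything demanded from the output):
  D2 = IF(B10=0: B10=7 -> else branch B10) = 7
  A2 = MIN(7, 7) = 7
  C7 = IF(A2=0: A2=7 -> else branch A2) = 7
  H12 = IF(B10=0: B10=7 -> else branch C7) = 7
  F1 = MAX(7, 7) = 7

Propagation after the edit:
  D2: runs — B10 7->0; B10 7->0; result -5.
  A2: runs — D2 7->-5; B10 7->0; result -5.
  C7: marked dirty but never re-examined — demand shifted away from it.
  F6: demanded for the first time — runs, produces 5.
  C6: demanded for the first time — runs, produces 0.
  H12: runs — B10 7->0; result 0.
  F1: runs — H12 7->0; A2 7->-5; result 0.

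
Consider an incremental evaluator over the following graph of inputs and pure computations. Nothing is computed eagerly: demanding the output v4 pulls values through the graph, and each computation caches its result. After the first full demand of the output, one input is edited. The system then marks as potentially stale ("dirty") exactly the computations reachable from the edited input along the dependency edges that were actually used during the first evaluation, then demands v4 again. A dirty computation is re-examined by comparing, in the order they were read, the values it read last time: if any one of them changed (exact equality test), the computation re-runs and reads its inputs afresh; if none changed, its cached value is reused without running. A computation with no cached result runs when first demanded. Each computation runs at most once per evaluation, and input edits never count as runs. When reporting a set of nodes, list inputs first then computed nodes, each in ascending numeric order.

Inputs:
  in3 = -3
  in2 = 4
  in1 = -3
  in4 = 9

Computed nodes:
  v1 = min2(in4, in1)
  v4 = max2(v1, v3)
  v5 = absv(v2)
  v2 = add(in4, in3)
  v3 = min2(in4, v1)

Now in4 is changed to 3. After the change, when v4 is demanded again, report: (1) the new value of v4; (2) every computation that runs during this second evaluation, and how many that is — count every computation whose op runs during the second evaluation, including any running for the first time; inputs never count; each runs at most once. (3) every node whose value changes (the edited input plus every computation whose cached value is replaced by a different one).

Initial pass — values computed on the first demand:
  v1 = min2(9, -3) = -3
  v3 = min2(9, -3) = -3
  v4 = max2(-3, -3) = -3

Second demand — change propagation:
  v1: re-runs because in4 9->3; new result -3 (unchanged).
  v3: re-runs because in4 9->3; new result -3 (unchanged).
  v4: re-examined; everything it read last time is the same (v1 unchanged, v3 unchanged) — cache -3 kept, no run.

The important point: at v4 every value read last time is unchanged, so the dirty flag clears without a run.

v4 now evaluates to -3.
Run set: v1, v3 (2 run).
Changed values: in4.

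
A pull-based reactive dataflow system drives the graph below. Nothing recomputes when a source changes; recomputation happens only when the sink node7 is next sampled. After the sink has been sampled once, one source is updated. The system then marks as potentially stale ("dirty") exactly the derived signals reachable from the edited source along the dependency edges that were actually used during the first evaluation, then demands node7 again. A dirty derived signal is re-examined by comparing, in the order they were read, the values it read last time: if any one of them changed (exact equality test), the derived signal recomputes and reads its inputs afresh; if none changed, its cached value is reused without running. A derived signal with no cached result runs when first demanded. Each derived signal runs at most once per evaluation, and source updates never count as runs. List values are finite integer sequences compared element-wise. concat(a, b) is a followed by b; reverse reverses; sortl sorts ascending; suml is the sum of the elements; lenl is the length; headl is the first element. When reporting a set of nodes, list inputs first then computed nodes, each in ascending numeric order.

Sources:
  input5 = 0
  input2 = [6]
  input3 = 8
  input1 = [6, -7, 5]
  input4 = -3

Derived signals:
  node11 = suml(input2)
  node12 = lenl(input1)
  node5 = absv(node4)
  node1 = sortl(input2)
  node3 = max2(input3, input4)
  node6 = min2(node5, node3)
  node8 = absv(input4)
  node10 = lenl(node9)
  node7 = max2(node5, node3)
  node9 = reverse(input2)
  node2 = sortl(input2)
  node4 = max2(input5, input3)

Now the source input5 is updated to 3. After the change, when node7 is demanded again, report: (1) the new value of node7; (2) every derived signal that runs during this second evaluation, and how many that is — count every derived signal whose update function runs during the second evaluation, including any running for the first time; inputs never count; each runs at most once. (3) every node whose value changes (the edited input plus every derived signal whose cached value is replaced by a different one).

New value of node7: 8.
Derived signals that run: node4 — 1 in total.
Values that change: input5.
Key observation: the change is absorbed at node4 — it re-runs but produces the same value, and the output's value is unchanged.

First evaluation (everything demanded from the output):
  node3 = max2(8, -3) = 8
  node4 = max2(0, 8) = 8
  node5 = absv(8) = 8
  node7 = max2(8, 8) = 8

Propagation after the edit:
  node4: runs — input5 0->3; result 8 (same value as before).
  node5: checked — values it read are unchanged (node4 unchanged); reused cached 8 without running.
  node7: checked — values it read are unchanged (node5 unchanged, node3 unchanged); reused cached 8 without running.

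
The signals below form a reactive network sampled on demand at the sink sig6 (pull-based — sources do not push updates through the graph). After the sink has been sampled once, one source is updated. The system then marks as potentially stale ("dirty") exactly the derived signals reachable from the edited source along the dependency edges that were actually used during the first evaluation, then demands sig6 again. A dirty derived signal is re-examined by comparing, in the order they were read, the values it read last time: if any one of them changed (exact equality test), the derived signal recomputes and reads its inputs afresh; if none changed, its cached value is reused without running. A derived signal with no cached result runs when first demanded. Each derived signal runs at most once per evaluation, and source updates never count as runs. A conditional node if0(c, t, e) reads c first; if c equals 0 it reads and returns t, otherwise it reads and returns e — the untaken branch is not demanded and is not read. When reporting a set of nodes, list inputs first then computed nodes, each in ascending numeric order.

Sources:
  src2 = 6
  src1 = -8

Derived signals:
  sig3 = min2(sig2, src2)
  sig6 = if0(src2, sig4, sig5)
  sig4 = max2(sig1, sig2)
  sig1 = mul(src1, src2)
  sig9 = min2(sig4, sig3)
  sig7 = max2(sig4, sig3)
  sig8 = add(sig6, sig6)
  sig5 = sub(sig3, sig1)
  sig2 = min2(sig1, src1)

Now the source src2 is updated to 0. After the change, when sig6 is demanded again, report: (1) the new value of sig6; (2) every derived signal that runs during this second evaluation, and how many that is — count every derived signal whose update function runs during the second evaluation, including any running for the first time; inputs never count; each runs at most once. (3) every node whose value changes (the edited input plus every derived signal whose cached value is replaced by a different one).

Initial pass — values computed on the first demand:
  sig1 = mul(-8, 6) = -48
  sig2 = min2(-48, -8) = -48
  sig3 = min2(-48, 6) = -48
  sig5 = sub(-48, -48) = 0
  sig6 = if0(src2=6 -> else branch sig5) = 0

Second demand — change propagation:
  sig1: re-runs because src2 6->0; new result 0.
  sig2: re-runs because sig1 -48->0; new result -8.
  sig3: dirty yet unreached — the second evaluation never asks for it.
  sig4: newly demanded (no cache) — executes and yields 0.
  sig5: dirty yet unreached — the second evaluation never asks for it.
  sig6: re-runs because src2 6->0; new result 0 (unchanged).

The important point: the flipped condition redirects demand; sig3, sig5 are left stale, never re-checked.

sig6 now evaluates to 0.
Run set: sig1, sig2, sig4, sig6 (4 run).
Changed values: src2, sig1, sig2.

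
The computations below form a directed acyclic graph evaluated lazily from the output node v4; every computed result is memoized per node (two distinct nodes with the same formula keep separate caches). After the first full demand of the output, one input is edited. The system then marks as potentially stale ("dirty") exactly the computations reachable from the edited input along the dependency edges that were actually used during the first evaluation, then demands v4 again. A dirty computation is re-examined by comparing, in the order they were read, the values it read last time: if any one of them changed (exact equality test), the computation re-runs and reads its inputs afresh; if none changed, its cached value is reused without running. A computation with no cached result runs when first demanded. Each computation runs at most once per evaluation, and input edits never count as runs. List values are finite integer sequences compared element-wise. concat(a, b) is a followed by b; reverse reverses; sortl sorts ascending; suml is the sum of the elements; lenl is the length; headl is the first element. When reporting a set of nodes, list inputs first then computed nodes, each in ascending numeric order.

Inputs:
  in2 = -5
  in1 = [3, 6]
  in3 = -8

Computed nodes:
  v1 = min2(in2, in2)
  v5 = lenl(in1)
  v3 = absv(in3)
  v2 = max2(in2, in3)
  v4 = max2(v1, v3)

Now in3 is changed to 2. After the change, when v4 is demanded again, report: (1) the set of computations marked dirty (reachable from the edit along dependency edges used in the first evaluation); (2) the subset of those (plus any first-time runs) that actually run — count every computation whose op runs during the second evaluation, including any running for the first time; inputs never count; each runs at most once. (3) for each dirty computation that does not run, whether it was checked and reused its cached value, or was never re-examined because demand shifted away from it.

The edit dirties: v3, v4.
2 computations run: v3, v4.
No dirty computation escaped a run.

First demand of the output computes:
  v1 = min2(-5, -5) = -5
  v3 = absv(-8) = 8
  v4 = max2(-5, 8) = 8

After the edit, cleaning proceeds:
  v3: a read changed (in3 -8->2) — executes, giving 2.
  v4: a read changed (v3 8->2) — executes, giving 2.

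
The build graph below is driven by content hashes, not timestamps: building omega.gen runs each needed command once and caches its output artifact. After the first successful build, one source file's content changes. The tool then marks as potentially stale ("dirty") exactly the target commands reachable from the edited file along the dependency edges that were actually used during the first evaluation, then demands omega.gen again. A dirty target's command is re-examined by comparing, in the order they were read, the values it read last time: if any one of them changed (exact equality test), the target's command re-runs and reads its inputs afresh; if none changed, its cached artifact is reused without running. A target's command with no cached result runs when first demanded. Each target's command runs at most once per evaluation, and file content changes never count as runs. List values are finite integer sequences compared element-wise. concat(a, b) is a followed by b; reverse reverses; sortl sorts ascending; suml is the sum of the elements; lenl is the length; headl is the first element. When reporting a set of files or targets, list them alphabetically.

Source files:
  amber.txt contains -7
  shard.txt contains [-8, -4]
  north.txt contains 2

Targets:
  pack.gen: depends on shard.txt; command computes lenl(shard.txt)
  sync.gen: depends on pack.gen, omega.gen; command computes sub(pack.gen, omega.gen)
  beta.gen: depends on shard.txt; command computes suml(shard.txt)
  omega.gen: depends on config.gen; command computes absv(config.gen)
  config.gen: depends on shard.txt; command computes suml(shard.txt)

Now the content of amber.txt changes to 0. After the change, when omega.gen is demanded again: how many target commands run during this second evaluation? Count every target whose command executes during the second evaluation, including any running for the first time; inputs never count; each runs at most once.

Initial pass — values computed on the first demand:
  config.gen = suml([-8, -4]) = -12
  omega.gen = absv(-12) = 12

Second demand — change propagation:
  no demanded computation ever read amber.txt, so the edit dirties nothing and nothing runs.

The important point: nothing the output needs ever reads amber.txt, so the edit is invisible to it.

Run set: none (0 run).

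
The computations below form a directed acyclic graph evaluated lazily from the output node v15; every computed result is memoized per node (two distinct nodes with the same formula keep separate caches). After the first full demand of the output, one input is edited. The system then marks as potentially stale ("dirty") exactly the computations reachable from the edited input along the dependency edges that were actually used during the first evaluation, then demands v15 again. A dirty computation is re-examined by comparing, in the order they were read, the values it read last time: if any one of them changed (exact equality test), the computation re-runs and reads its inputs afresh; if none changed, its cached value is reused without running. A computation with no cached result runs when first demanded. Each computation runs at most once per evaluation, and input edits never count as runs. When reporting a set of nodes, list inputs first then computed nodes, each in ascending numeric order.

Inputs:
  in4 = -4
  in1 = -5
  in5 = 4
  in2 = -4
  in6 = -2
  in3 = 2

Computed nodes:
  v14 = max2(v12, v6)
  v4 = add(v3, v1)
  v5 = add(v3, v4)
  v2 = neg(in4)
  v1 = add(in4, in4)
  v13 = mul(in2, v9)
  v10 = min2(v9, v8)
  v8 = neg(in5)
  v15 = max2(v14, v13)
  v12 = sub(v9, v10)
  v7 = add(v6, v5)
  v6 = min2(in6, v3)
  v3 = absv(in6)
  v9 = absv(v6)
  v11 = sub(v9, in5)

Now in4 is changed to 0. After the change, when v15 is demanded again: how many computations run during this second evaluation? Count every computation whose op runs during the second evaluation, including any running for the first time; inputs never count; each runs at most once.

0 computations run: none.
Note the shortcut — in4 feeds only undemanded nodes, so no recomputation happens.

First demand of the output computes:
  v3 = absv(-2) = 2
  v6 = min2(-2, 2) = -2
  v8 = neg(4) = -4
  v9 = absv(-2) = 2
  v10 = min2(2, -4) = -4
  v12 = sub(2, -4) = 6
  v13 = mul(-4, 2) = -8
  v14 = max2(6, -2) = 6
  v15 = max2(6, -8) = 6

After the edit, cleaning proceeds:
  in4 only reaches undemanded nodes; the second demand re-runs nothing.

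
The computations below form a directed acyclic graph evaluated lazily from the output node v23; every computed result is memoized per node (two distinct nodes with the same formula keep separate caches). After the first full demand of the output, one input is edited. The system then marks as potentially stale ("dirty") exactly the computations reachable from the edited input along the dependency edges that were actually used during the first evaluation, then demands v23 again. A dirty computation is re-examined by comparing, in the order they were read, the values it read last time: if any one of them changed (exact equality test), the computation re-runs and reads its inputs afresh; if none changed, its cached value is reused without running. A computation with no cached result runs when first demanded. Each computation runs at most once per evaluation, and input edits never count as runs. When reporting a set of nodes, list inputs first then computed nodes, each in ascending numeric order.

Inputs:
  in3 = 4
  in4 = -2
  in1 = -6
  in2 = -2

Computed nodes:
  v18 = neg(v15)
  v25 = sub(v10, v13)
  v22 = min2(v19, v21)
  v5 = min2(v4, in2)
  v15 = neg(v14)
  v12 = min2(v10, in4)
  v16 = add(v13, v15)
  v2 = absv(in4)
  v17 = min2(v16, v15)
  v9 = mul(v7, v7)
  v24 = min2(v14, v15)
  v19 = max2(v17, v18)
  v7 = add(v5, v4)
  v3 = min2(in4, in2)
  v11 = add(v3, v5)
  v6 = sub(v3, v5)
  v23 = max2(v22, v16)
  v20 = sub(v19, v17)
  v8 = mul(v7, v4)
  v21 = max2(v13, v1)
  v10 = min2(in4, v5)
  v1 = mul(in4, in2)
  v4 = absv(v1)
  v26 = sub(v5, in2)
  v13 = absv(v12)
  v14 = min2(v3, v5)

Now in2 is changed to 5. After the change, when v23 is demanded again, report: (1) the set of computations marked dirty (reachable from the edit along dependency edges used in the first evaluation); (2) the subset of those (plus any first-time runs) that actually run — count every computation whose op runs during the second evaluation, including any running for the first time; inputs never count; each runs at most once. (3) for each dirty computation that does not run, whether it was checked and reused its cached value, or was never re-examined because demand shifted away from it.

The edit dirties: v1, v3, v4, v5, v10, v12, v13, v14, v15, v16, v17, v18, v19, v21, v22, v23.
8 computations run: v1, v3, v4, v5, v10, v14, v21, v22.
Cache hits after checking: v12, v13, v15, v16, v17, v18, v19, v23.
Note where the cutoff bites: v12 is checked, finds nothing changed, and keeps its cache.

First demand of the output computes:
  v1 = mul(-2, -2) = 4
  v3 = min2(-2, -2) = -2
  v4 = absv(4) = 4
  v5 = min2(4, -2) = -2
  v10 = min2(-2, -2) = -2
  v12 = min2(-2, -2) = -2
  v13 = absv(-2) = 2
  v14 = min2(-2, -2) = -2
  v15 = neg(-2) = 2
  v16 = add(2, 2) = 4
  v17 = min2(4, 2) = 2
  v18 = neg(2) = -2
  v19 = max2(2, -2) = 2
  v21 = max2(2, 4) = 4
  v22 = min2(2, 4) = 2
  v23 = max2(2, 4) = 4

After the edit, cleaning proceeds:
  v1: a read changed (in2 -2->5) — executes, giving -10.
  v3: a read changed (in2 -2->5) — executes, giving -2 — identical to its old value.
  v4: a read changed (v1 4->-10) — executes, giving 10.
  v5: a read changed (v4 4->10; in2 -2->5) — executes, giving 5.
  v10: a read changed (v5 -2->5) — executes, giving -2 — identical to its old value.
  v12: dirty, but its reads are unchanged (v10 unchanged, in4 unchanged); cached -2 stands.
  v13: dirty, but its reads are unchanged (v12 unchanged); cached 2 stands.
  v14: a read changed (v5 -2->5) — executes, giving -2 — identical to its old value.
  v15: dirty, but its reads are unchanged (v14 unchanged); cached 2 stands.
  v16: dirty, but its reads are unchanged (v13 unchanged, v15 unchanged); cached 4 stands.
  v17: dirty, but its reads are unchanged (v16 unchanged, v15 unchanged); cached 2 stands.
  v18: dirty, but its reads are unchanged (v15 unchanged); cached -2 stands.
  v19: dirty, but its reads are unchanged (v17 unchanged, v18 unchanged); cached 2 stands.
  v21: a read changed (v1 4->-10) — executes, giving 2.
  v22: a read changed (v21 4->2) — executes, giving 2 — identical to its old value.
  v23: dirty, but its reads are unchanged (v22 unchanged, v16 unchanged); cached 4 stands.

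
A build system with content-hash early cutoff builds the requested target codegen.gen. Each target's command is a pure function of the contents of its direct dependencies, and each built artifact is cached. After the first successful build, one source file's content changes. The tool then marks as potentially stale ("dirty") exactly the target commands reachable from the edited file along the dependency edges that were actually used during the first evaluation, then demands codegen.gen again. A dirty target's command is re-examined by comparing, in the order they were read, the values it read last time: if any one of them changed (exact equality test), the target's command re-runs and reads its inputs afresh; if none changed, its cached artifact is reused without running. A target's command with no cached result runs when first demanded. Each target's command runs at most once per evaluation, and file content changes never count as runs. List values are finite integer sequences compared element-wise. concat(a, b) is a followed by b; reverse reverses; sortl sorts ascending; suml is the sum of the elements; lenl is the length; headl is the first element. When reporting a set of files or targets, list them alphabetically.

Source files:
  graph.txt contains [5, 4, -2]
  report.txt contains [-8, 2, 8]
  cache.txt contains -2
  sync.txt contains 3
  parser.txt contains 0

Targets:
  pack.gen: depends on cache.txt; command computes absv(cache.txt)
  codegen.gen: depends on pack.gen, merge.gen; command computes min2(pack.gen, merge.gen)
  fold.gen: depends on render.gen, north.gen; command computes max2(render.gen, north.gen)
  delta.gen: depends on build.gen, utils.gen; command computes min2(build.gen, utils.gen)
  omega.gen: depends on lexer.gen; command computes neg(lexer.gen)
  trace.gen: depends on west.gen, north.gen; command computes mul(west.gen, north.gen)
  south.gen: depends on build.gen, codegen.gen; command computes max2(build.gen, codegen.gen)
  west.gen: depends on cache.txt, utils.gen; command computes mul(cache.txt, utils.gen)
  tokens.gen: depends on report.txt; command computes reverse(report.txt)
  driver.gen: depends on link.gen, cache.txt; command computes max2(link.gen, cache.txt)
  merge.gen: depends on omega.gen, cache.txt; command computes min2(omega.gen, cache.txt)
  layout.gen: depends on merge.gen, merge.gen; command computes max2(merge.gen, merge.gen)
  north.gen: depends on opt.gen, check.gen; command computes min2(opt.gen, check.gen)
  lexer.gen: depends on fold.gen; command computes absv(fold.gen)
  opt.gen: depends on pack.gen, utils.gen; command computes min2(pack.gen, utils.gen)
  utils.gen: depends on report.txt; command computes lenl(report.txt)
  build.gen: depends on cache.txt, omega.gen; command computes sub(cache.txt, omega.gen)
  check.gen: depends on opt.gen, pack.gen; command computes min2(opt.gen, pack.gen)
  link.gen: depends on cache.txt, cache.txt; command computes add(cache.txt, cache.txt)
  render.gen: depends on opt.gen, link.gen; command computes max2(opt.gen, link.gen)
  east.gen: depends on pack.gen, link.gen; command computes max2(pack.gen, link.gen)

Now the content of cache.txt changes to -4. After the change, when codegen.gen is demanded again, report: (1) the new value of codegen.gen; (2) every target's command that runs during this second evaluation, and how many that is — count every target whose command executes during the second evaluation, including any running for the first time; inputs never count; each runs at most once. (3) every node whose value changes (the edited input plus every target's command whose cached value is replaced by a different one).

New value of codegen.gen: -4.
Target commands that run: check.gen, codegen.gen, fold.gen, lexer.gen, link.gen, merge.gen, north.gen, omega.gen, opt.gen, pack.gen, render.gen — 11 in total.
Values that change: cache.txt, check.gen, codegen.gen, fold.gen, lexer.gen, link.gen, merge.gen, north.gen, omega.gen, opt.gen, pack.gen, render.gen.

First evaluation (everything demanded from the output):
  link.gen = add(-2, -2) = -4
  pack.gen = absv(-2) = 2
  utils.gen = lenl([-8, 2, 8]) = 3
  opt.gen = min2(2, 3) = 2
  check.gen = min2(2, 2) = 2
  north.gen = min2(2, 2) = 2
  render.gen = max2(2, -4) = 2
  fold.gen = max2(2, 2) = 2
  lexer.gen = absv(2) = 2
  omega.gen = neg(2) = -2
  merge.gen = min2(-2, -2) = -2
  codegen.gen = min2(2, -2) = -2

Propagation after the edit:
  link.gen: runs — cache.txt -2->-4; cache.txt -2->-4; result -8.
  pack.gen: runs — cache.txt -2->-4; result 4.
  opt.gen: runs — pack.gen 2->4; result 3.
  check.gen: runs — opt.gen 2->3; pack.gen 2->4; result 3.
  north.gen: runs — opt.gen 2->3; check.gen 2->3; result 3.
  render.gen: runs — opt.gen 2->3; link.gen -4->-8; result 3.
  fold.gen: runs — render.gen 2->3; north.gen 2->3; result 3.
  lexer.gen: runs — fold.gen 2->3; result 3.
  omega.gen: runs — lexer.gen 2->3; result -3.
  merge.gen: runs — omega.gen -2->-3; cache.txt -2->-4; result -4.
  codegen.gen: runs — pack.gen 2->4; merge.gen -2->-4; result -4.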